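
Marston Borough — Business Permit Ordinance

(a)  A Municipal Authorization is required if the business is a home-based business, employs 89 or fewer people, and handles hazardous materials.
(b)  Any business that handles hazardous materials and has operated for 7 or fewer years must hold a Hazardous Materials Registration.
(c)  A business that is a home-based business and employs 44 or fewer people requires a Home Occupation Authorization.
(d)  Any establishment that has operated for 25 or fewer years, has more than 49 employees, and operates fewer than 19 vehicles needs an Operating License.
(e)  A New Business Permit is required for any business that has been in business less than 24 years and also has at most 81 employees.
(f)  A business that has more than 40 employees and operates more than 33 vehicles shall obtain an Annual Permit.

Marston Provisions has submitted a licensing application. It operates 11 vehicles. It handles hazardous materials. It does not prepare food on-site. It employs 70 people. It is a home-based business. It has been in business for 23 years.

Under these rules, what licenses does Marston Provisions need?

Municipal Authorization, New Business Permit, Operating License

(a) is a home-based business; employees 70 ≤ 89; handles hazardous materials → Municipal Authorization required.
(b) handles hazardous materials; years in business 23 > 7 → Hazardous Materials Registration not required.
(c) is a home-based business; employees 70 > 44 → Home Occupation Authorization not required.
(d) years in business 23 ≤ 25; employees 70 > 49; vehicles 11 < 19 → Operating License required.
(e) years in business 23 < 24; employees 70 ≤ 81 → New Business Permit required.
(f) employees 70 > 40; vehicles 11 ≤ 33 → Annual Permit not required.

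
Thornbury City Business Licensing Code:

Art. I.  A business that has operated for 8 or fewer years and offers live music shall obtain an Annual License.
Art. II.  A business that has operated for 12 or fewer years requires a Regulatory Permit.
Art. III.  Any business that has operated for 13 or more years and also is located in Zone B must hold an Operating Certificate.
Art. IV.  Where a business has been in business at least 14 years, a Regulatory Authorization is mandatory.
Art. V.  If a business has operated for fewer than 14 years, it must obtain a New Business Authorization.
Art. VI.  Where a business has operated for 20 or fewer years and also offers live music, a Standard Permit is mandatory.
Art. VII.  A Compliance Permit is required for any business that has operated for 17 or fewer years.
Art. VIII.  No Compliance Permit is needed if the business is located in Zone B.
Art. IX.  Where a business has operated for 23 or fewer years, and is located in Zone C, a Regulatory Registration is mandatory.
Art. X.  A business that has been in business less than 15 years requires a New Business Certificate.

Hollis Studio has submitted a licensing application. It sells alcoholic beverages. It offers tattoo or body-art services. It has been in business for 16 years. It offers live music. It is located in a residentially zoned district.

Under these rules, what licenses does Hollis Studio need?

Compliance Permit, Regulatory Authorization, Standard Permit

Art. I. years in business 16 > 8; offers live music → Annual License not required.
Art. II. years in business 16 > 12 → Regulatory Permit not required.
Art. III. years in business 16 ≥ 13; is located in a residentially zoned district (not: is located in Zone B) → Operating Certificate not required.
Art. IV. years in business 16 ≥ 14 → Regulatory Authorization required.
Art. V. years in business 16 ≥ 14 → New Business Authorization not required.
Art. VI. years in business 16 ≤ 20; offers live music → Standard Permit required.
Art. VII. years in business 16 ≤ 17 → Compliance Permit required.
Art. VIII. is located in a residentially zoned district (not: is located in Zone B) → Compliance Permit exemption does not apply.
Art. IX. years in business 16 ≤ 23; is located in a residentially zoned district (not: is located in Zone C) → Regulatory Registration not required.
Art. X. years in business 16 ≥ 15 → New Business Certificate not required.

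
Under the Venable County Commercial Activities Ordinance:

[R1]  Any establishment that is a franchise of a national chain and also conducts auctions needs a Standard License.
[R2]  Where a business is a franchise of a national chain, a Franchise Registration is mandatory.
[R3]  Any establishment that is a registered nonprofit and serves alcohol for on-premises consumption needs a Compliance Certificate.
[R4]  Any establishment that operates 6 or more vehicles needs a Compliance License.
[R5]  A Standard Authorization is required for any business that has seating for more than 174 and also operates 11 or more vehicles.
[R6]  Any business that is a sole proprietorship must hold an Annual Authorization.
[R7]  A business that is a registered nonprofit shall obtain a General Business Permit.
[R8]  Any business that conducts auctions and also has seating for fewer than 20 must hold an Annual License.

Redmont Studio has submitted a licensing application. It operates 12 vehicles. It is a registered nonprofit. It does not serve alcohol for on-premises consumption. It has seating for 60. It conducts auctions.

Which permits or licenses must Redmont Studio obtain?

[R1] is a registered nonprofit (not: is a franchise of a national chain); conducts auctions → Standard License not required.
[R2] is a registered nonprofit (not: is a franchise of a national chain) → Franchise Registration not required.
[R3] is a registered nonprofit; does not serve alcohol for on-premises consumption → Compliance Certificate not required.
[R4] vehicles 12 ≥ 6 → Compliance License required.
[R5] seating 60 ≤ 174; vehicles 12 ≥ 11 → Standard Authorization not required.
[R6] is a registered nonprofit (not: is a sole proprietorship) → Annual Authorization not required.
[R7] is a registered nonprofit → General Business Permit required.
[R8] conducts auctions; seating 60 ≥ 20 → Annual License not required.

Compliance License, General Business Permit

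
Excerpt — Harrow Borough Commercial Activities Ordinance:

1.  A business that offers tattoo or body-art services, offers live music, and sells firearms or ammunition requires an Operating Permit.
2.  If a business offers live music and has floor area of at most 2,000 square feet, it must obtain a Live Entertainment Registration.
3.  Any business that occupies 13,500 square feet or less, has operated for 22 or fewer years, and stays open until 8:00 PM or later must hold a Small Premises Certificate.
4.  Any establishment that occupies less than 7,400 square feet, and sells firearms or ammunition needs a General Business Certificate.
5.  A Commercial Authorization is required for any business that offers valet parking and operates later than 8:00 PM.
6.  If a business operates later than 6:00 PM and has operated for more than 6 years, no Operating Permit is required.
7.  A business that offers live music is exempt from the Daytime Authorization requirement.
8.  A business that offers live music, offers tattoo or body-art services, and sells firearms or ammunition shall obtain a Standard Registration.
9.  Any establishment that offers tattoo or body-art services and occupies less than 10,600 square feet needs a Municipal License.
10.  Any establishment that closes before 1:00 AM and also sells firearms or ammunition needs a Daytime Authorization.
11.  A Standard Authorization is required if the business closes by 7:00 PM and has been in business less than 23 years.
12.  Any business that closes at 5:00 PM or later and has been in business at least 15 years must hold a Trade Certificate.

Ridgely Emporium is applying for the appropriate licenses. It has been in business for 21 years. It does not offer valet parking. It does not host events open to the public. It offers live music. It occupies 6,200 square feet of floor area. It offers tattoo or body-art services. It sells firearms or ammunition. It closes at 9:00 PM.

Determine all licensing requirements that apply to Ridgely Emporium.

General Business Certificate, Municipal License, Small Premises Certificate, Standard Registration, Trade Certificate

1. offers tattoo or body-art services; offers live music; sells firearms or ammunition → Operating Permit required.
2. offers live music; floor area 6,200 square feet > 2,000 square feet → Live Entertainment Registration not required.
3. floor area 6,200 square feet ≤ 13,500 square feet; years in business 21 ≤ 22; closes 9:00 PM, after 8:00 PM → Small Premises Certificate required.
4. floor area 6,200 square feet < 7,400 square feet; sells firearms or ammunition → General Business Certificate required.
5. does not offer valet parking; closes 9:00 PM, after 8:00 PM → Commercial Authorization not required.
6. closes 9:00 PM, after 6:00 PM; years in business 21 > 6 → exempt from Operating Permit.
7. offers live music → exempt from Daytime Authorization.
8. offers live music; offers tattoo or body-art services; sells firearms or ammunition → Standard Registration required.
9. offers tattoo or body-art services; floor area 6,200 square feet < 10,600 square feet → Municipal License required.
10. closes 9:00 PM, at/before 1:00 AM; sells firearms or ammunition → Daytime Authorization required.
11. closes 9:00 PM, after 7:00 PM; years in business 21 < 23 → Standard Authorization not required.
12. closes 9:00 PM, after 5:00 PM; years in business 21 ≥ 15 → Trade Certificate required.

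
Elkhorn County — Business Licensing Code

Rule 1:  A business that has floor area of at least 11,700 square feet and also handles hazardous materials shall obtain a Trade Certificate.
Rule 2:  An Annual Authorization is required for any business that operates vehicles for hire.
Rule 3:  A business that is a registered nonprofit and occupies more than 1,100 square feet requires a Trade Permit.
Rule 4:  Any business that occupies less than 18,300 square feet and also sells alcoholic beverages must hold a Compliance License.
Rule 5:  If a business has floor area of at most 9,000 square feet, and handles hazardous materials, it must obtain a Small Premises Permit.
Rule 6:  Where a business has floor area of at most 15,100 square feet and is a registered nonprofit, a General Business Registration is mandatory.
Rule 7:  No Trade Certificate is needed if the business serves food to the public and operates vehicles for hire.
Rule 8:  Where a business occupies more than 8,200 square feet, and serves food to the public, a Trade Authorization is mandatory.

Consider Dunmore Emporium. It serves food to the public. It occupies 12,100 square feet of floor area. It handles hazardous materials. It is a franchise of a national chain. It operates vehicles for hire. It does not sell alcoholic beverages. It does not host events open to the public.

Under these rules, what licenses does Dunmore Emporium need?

Annual Authorization, Trade Authorization

Rule 1: floor area 12,100 square feet ≥ 11,700 square feet; handles hazardous materials → Trade Certificate required.
Rule 2: operates vehicles for hire → Annual Authorization required.
Rule 3: is a franchise of a national chain (not: is a registered nonprofit); floor area 12,100 square feet > 1,100 square feet → Trade Permit not required.
Rule 4: floor area 12,100 square feet < 18,300 square feet; does not sell alcoholic beverages → Compliance License not required.
Rule 5: floor area 12,100 square feet > 9,000 square feet; handles hazardous materials → Small Premises Permit not required.
Rule 6: floor area 12,100 square feet ≤ 15,100 square feet; is a franchise of a national chain (not: is a registered nonprofit) → General Business Registration not required.
Rule 7: serves food to the public; operates vehicles for hire → exempt from Trade Certificate.
Rule 8: floor area 12,100 square feet > 8,200 square feet; serves food to the public → Trade Authorization required.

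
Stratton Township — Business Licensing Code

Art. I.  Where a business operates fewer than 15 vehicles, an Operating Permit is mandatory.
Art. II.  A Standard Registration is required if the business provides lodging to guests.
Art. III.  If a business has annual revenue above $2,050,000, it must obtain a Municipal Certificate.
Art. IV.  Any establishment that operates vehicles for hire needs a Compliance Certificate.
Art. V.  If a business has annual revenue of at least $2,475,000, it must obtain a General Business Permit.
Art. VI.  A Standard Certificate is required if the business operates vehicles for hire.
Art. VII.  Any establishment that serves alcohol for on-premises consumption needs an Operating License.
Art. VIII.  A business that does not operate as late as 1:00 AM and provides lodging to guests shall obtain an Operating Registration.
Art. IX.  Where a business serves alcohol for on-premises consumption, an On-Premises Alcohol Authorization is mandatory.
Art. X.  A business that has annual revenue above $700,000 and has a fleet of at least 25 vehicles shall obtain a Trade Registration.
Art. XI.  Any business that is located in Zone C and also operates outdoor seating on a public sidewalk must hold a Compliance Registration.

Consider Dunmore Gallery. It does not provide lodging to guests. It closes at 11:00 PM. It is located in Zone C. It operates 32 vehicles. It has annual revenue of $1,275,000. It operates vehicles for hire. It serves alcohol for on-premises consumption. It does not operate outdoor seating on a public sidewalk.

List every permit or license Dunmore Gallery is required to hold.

Compliance Certificate, On-Premises Alcohol Authorization, Operating License, Standard Certificate, Trade Registration

Art. I. vehicles 32 ≥ 15 → Operating Permit not required.
Art. II. does not provide lodging to guests → Standard Registration not required.
Art. III. revenue $1,275,000 ≤ $2,050,000 → Municipal Certificate not required.
Art. IV. operates vehicles for hire → Compliance Certificate required.
Art. V. revenue $1,275,000 < $2,475,000 → General Business Permit not required.
Art. VI. operates vehicles for hire → Standard Certificate required.
Art. VII. serves alcohol for on-premises consumption → Operating License required.
Art. VIII. closes 11:00 PM, at/before 1:00 AM; does not provide lodging to guests → Operating Registration not required.
Art. IX. serves alcohol for on-premises consumption → On-Premises Alcohol Authorization required.
Art. X. revenue $1,275,000 > $700,000; vehicles 32 ≥ 25 → Trade Registration required.
Art. XI. is located in Zone C; does not operate outdoor seating on a public sidewalk → Compliance Registration not required.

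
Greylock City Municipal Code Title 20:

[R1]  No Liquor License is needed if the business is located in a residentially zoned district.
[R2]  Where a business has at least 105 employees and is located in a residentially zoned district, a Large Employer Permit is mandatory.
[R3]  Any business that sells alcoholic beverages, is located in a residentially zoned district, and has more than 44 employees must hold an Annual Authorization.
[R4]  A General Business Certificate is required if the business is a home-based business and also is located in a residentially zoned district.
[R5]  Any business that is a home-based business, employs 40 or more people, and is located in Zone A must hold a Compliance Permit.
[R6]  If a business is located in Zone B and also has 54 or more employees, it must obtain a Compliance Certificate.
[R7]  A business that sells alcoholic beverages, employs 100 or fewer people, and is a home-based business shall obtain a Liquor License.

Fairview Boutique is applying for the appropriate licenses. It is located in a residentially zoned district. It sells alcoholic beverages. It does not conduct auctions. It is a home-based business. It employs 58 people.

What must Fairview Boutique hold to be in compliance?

Annual Authorization, General Business Certificate

[R1] is located in a residentially zoned district → exempt from Liquor License.
[R2] employees 58 < 105; is located in a residentially zoned district → Large Employer Permit not required.
[R3] sells alcoholic beverages; is located in a residentially zoned district; employees 58 > 44 → Annual Authorization required.
[R4] is a home-based business; is located in a residentially zoned district → General Business Certificate required.
[R5] is a home-based business; employees 58 ≥ 40; is located in a residentially zoned district (not: is located in Zone A) → Compliance Permit not required.
[R6] is located in a residentially zoned district (not: is located in Zone B); employees 58 ≥ 54 → Compliance Certificate not required.
[R7] sells alcoholic beverages; employees 58 ≤ 100; is a home-based business → Liquor License required.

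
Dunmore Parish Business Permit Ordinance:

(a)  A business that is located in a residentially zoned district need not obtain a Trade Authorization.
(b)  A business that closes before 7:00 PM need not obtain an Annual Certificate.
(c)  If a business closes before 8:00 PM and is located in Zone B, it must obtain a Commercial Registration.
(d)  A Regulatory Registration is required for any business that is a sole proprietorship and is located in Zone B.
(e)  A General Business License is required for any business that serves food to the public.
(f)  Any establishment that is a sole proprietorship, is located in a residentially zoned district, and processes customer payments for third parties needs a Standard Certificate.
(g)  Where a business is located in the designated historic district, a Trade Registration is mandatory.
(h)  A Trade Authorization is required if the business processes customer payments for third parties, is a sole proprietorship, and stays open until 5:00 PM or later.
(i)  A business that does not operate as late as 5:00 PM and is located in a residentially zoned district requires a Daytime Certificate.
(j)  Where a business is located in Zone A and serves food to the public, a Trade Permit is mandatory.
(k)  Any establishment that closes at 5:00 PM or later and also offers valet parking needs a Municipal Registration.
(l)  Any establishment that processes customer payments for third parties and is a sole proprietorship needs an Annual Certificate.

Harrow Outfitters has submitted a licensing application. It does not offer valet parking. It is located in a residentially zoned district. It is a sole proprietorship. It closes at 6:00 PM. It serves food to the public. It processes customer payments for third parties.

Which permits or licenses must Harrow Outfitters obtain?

General Business License, Standard Certificate

(a) is located in a residentially zoned district → exempt from Trade Authorization.
(b) closes 6:00 PM, at/before 7:00 PM → exempt from Annual Certificate.
(c) closes 6:00 PM, at/before 8:00 PM; is located in a residentially zoned district (not: is located in Zone B) → Commercial Registration not required.
(d) is a sole proprietorship; is located in a residentially zoned district (not: is located in Zone B) → Regulatory Registration not required.
(e) serves food to the public → General Business License required.
(f) is a sole proprietorship; is located in a residentially zoned district; processes customer payments for third parties → Standard Certificate required.
(g) is located in a residentially zoned district (not: is located in the designated historic district) → Trade Registration not required.
(h) processes customer payments for third parties; is a sole proprietorship; closes 6:00 PM, after 5:00 PM → Trade Authorization required.
(i) closes 6:00 PM, after 5:00 PM; is located in a residentially zoned district → Daytime Certificate not required.
(j) is located in a residentially zoned district (not: is located in Zone A); serves food to the public → Trade Permit not required.
(k) closes 6:00 PM, after 5:00 PM; does not offer valet parking → Municipal Registration not required.
(l) processes customer payments for third parties; is a sole proprietorship → Annual Certificate required.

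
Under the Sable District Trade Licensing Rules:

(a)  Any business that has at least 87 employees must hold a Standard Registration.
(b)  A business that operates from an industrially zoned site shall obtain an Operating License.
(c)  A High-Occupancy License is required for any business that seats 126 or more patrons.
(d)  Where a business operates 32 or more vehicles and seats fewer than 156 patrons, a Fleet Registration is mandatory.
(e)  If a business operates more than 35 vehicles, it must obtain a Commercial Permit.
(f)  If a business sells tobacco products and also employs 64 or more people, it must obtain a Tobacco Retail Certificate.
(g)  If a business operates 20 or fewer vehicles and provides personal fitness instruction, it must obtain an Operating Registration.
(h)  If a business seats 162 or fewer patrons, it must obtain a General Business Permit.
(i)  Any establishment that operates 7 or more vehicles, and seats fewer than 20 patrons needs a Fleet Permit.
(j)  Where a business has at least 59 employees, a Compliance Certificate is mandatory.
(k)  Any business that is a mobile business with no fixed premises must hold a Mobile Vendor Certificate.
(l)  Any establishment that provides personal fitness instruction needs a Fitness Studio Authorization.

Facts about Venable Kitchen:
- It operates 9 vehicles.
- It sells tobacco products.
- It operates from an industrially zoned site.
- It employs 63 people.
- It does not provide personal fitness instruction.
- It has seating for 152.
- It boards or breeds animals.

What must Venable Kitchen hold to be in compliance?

Compliance Certificate, General Business Permit, High-Occupancy License, Operating License

(a) employees 63 < 87 → Standard Registration not required.
(b) operates from an industrially zoned site → Operating License required.
(c) seating 152 ≥ 126 → High-Occupancy License required.
(d) vehicles 9 < 32; seating 152 < 156 → Fleet Registration not required.
(e) vehicles 9 ≤ 35 → Commercial Permit not required.
(f) sells tobacco products; employees 63 < 64 → Tobacco Retail Certificate not required.
(g) vehicles 9 ≤ 20; does not provide personal fitness instruction → Operating Registration not required.
(h) seating 152 ≤ 162 → General Business Permit required.
(i) vehicles 9 ≥ 7; seating 152 ≥ 20 → Fleet Permit not required.
(j) employees 63 ≥ 59 → Compliance Certificate required.
(k) operates from an industrially zoned site (not: is a mobile business with no fixed premises) → Mobile Vendor Certificate not required.
(l) does not provide personal fitness instruction → Fitness Studio Authorization not required.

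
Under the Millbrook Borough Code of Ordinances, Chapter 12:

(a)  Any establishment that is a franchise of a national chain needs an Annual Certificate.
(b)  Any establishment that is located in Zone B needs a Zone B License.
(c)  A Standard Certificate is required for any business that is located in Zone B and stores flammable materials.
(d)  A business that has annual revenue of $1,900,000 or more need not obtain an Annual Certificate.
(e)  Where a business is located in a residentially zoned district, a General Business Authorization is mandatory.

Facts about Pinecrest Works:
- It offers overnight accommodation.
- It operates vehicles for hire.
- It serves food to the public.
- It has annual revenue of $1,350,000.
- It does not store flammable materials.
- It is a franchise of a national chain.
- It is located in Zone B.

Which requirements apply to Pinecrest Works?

(a) is a franchise of a national chain → Annual Certificate required.
(b) is located in Zone B → Zone B License required.
(c) is located in Zone B; does not store flammable materials → Standard Certificate not required.
(d) revenue $1,350,000 < $1,900,000 → Annual Certificate exemption does not apply.
(e) is located in Zone B (not: is located in a residentially zoned district) → General Business Authorization not required.

Annual Certificate, Zone B License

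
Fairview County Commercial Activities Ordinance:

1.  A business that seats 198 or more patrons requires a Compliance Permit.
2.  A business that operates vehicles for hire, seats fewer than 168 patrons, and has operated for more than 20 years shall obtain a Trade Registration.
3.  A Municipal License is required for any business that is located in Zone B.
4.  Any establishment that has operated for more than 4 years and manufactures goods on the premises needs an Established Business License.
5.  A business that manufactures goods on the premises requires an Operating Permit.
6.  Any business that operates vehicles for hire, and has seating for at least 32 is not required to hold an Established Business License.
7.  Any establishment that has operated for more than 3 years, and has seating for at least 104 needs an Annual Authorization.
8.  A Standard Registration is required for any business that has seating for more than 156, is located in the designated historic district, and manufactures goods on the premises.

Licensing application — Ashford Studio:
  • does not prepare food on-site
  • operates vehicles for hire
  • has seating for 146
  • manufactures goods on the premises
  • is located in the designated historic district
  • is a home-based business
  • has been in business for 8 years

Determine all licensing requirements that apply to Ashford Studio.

Annual Authorization, Operating Permit

1. seating 146 < 198 → Compliance Permit not required.
2. operates vehicles for hire; seating 146 < 168; years in business 8 ≤ 20 → Trade Registration not required.
3. is located in the designated historic district (not: is located in Zone B) → Municipal License not required.
4. years in business 8 > 4; manufactures goods on the premises → Established Business License required.
5. manufactures goods on the premises → Operating Permit required.
6. operates vehicles for hire; seating 146 ≥ 32 → exempt from Established Business License.
7. years in business 8 > 3; seating 146 ≥ 104 → Annual Authorization required.
8. seating 146 ≤ 156; is located in the designated historic district; manufactures goods on the premises → Standard Registration not required.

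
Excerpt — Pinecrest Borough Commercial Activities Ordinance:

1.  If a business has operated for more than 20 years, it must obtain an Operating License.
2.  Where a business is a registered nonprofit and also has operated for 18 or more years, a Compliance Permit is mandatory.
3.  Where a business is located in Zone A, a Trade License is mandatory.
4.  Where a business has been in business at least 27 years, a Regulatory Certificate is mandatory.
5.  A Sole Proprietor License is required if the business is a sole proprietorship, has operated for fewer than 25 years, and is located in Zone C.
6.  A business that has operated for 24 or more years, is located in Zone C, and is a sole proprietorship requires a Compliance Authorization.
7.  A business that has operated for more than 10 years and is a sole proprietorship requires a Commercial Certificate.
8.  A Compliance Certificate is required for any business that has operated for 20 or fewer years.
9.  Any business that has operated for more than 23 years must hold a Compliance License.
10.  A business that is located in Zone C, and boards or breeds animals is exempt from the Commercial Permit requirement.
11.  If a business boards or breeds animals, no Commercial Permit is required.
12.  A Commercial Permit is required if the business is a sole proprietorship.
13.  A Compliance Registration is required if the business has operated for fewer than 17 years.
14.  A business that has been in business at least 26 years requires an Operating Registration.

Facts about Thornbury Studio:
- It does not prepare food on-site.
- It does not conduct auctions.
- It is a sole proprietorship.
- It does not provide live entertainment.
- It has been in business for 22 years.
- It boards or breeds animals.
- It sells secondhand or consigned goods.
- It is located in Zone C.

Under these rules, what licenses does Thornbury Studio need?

Commercial Certificate, Operating License, Sole Proprietor License

1. years in business 22 > 20 → Operating License required.
2. is a sole proprietorship (not: is a registered nonprofit); years in business 22 ≥ 18 → Compliance Permit not required.
3. is located in Zone C (not: is located in Zone A) → Trade License not required.
4. years in business 22 < 27 → Regulatory Certificate not required.
5. is a sole proprietorship; years in business 22 < 25; is located in Zone C → Sole Proprietor License required.
6. years in business 22 < 24; is located in Zone C; is a sole proprietorship → Compliance Authorization not required.
7. years in business 22 > 10; is a sole proprietorship → Commercial Certificate required.
8. years in business 22 > 20 → Compliance Certificate not required.
9. years in business 22 ≤ 23 → Compliance License not required.
10. is located in Zone C; boards or breeds animals → exempt from Commercial Permit.
11. boards or breeds animals → exempt from Commercial Permit.
12. is a sole proprietorship → Commercial Permit required.
13. years in business 22 ≥ 17 → Compliance Registration not required.
14. years in business 22 < 26 → Operating Registration not required.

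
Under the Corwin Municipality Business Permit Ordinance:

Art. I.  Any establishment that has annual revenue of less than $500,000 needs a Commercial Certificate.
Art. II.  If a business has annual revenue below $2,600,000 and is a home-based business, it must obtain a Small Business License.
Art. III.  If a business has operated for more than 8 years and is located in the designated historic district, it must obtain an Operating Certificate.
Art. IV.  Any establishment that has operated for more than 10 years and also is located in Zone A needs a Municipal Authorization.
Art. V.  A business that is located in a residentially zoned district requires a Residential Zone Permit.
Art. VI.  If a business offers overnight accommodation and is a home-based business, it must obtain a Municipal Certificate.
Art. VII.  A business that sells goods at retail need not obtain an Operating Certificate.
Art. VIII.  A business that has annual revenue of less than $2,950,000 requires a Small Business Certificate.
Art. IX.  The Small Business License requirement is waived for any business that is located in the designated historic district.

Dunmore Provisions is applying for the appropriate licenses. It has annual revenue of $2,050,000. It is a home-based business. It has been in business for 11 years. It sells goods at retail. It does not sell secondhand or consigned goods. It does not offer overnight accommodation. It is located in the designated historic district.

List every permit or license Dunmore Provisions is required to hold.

Small Business Certificate

Art. I. revenue $2,050,000 ≥ $500,000 → Commercial Certificate not required.
Art. II. revenue $2,050,000 < $2,600,000; is a home-based business → Small Business License required.
Art. III. years in business 11 > 8; is located in the designated historic district → Operating Certificate required.
Art. IV. years in business 11 > 10; is located in the designated historic district (not: is located in Zone A) → Municipal Authorization not required.
Art. V. is located in the designated historic district (not: is located in a residentially zoned district) → Residential Zone Permit not required.
Art. VI. does not offer overnight accommodation; is a home-based business → Municipal Certificate not required.
Art. VII. sells goods at retail → exempt from Operating Certificate.
Art. VIII. revenue $2,050,000 < $2,950,000 → Small Business Certificate required.
Art. IX. is located in the designated historic district → exempt from Small Business License.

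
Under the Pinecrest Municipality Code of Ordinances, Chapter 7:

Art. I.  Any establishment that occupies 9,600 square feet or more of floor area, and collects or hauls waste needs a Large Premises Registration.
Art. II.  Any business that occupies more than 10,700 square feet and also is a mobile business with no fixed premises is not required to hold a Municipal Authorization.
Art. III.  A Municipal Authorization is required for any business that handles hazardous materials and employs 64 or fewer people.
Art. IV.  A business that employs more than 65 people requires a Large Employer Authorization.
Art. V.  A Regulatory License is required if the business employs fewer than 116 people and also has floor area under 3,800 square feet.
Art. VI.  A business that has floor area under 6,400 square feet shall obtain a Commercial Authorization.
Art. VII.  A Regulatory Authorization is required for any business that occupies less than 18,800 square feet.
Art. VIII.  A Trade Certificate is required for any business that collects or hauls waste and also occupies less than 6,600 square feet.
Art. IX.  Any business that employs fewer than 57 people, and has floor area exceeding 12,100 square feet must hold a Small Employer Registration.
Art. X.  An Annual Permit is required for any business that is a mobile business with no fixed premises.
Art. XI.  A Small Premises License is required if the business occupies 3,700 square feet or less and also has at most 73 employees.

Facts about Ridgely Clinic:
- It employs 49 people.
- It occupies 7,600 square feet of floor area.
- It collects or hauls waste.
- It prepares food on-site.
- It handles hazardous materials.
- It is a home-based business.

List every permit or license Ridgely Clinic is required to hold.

Art. I. floor area 7,600 square feet < 9,600 square feet; collects or hauls waste → Large Premises Registration not required.
Art. II. floor area 7,600 square feet ≤ 10,700 square feet; is a home-based business (not: is a mobile business with no fixed premises) → Municipal Authorization exemption does not apply.
Art. III. handles hazardous materials; employees 49 ≤ 64 → Municipal Authorization required.
Art. IV. employees 49 ≤ 65 → Large Employer Authorization not required.
Art. V. employees 49 < 116; floor area 7,600 square feet ≥ 3,800 square feet → Regulatory License not required.
Art. VI. floor area 7,600 square feet ≥ 6,400 square feet → Commercial Authorization not required.
Art. VII. floor area 7,600 square feet < 18,800 square feet → Regulatory Authorization required.
Art. VIII. collects or hauls waste; floor area 7,600 square feet ≥ 6,600 square feet → Trade Certificate not required.
Art. IX. employees 49 < 57; floor area 7,600 square feet ≤ 12,100 square feet → Small Employer Registration not required.
Art. X. is a home-based business (not: is a mobile business with no fixed premises) → Annual Permit not required.
Art. XI. floor area 7,600 square feet > 3,700 square feet; employees 49 ≤ 73 → Small Premises License not required.

Municipal Authorization, Regulatory Authorization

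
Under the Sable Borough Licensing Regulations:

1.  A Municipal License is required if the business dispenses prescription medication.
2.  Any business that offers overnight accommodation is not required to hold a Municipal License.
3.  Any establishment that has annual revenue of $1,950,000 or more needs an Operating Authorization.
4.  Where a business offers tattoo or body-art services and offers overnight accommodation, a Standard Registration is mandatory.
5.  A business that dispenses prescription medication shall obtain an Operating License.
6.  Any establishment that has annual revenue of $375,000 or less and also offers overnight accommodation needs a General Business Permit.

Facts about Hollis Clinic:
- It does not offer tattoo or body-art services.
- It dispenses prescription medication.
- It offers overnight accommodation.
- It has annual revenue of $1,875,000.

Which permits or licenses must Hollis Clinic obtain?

Operating License

1. dispenses prescription medication → Municipal License required.
2. offers overnight accommodation → exempt from Municipal License.
3. revenue $1,875,000 < $1,950,000 → Operating Authorization not required.
4. does not offer tattoo or body-art services; offers overnight accommodation → Standard Registration not required.
5. dispenses prescription medication → Operating License required.
6. revenue $1,875,000 > $375,000; offers overnight accommodation → General Business Permit not required.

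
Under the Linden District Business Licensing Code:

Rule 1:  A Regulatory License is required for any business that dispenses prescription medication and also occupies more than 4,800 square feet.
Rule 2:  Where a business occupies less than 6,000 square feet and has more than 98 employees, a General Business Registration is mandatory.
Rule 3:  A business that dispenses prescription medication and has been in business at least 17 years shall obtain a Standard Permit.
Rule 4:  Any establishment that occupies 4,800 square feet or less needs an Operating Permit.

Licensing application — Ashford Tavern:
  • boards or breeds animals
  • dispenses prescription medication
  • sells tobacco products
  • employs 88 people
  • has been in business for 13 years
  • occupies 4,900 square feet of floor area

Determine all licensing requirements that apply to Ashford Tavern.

Regulatory License

Rule 1: dispenses prescription medication; floor area 4,900 square feet > 4,800 square feet → Regulatory License required.
Rule 2: floor area 4,900 square feet < 6,000 square feet; employees 88 ≤ 98 → General Business Registration not required.
Rule 3: dispenses prescription medication; years in business 13 < 17 → Standard Permit not required.
Rule 4: floor area 4,900 square feet > 4,800 square feet → Operating Permit not required.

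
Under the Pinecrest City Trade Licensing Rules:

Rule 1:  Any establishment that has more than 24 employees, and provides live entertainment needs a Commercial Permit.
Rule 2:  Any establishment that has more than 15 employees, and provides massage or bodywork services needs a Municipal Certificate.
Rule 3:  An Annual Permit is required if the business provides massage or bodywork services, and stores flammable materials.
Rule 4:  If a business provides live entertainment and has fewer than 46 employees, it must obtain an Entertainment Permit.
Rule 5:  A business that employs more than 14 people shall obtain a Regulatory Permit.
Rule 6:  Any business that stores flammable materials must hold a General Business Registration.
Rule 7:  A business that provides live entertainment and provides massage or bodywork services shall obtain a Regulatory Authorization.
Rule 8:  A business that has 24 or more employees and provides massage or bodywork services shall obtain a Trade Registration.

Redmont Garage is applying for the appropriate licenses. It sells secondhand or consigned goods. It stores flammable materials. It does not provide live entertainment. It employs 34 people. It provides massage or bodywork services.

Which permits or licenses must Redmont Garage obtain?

Rule 1: employees 34 > 24; does not provide live entertainment → Commercial Permit not required.
Rule 2: employees 34 > 15; provides massage or bodywork services → Municipal Certificate required.
Rule 3: provides massage or bodywork services; stores flammable materials → Annual Permit required.
Rule 4: does not provide live entertainment; employees 34 < 46 → Entertainment Permit not required.
Rule 5: employees 34 > 14 → Regulatory Permit required.
Rule 6: stores flammable materials → General Business Registration required.
Rule 7: does not provide live entertainment; provides massage or bodywork services → Regulatory Authorization not required.
Rule 8: employees 34 ≥ 24; provides massage or bodywork services → Trade Registration required.

Annual Permit, General Business Registration, Municipal Certificate, Regulatory Permit, Trade Registration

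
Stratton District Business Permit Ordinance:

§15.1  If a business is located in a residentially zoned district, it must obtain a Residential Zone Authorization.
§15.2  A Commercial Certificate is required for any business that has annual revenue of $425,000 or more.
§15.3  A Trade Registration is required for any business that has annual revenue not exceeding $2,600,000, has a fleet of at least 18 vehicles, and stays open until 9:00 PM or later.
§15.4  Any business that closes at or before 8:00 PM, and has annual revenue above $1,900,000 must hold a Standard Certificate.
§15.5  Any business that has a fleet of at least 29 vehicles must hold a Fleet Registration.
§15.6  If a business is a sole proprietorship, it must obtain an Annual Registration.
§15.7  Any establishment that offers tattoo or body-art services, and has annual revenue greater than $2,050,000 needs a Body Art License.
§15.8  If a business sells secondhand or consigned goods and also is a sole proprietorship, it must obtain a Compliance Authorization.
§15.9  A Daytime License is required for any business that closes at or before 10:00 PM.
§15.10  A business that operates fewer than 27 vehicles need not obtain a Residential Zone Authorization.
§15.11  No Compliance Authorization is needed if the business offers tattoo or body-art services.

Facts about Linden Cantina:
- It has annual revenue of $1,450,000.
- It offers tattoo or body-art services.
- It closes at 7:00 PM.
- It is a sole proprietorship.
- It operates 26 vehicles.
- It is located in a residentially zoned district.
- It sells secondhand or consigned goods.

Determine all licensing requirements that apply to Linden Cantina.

Annual Registration, Commercial Certificate, Daytime License

§15.1 is located in a residentially zoned district → Residential Zone Authorization required.
§15.2 revenue $1,450,000 ≥ $425,000 → Commercial Certificate required.
§15.3 revenue $1,450,000 ≤ $2,600,000; vehicles 26 ≥ 18; closes 7:00 PM, at/before 9:00 PM → Trade Registration not required.
§15.4 closes 7:00 PM, at/before 8:00 PM; revenue $1,450,000 ≤ $1,900,000 → Standard Certificate not required.
§15.5 vehicles 26 < 29 → Fleet Registration not required.
§15.6 is a sole proprietorship → Annual Registration required.
§15.7 offers tattoo or body-art services; revenue $1,450,000 ≤ $2,050,000 → Body Art License not required.
§15.8 sells secondhand or consigned goods; is a sole proprietorship → Compliance Authorization required.
§15.9 closes 7:00 PM, at/before 10:00 PM → Daytime License required.
§15.10 vehicles 26 < 27 → exempt from Residential Zone Authorization.
§15.11 offers tattoo or body-art services → exempt from Compliance Authorization.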